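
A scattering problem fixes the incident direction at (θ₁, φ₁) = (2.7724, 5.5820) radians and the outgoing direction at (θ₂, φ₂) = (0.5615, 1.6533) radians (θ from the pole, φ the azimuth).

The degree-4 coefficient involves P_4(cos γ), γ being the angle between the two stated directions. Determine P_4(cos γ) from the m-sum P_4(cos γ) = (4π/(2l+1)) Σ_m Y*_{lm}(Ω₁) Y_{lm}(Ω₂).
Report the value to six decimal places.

0.369704

Summing Y*_{l m}(θ₁,φ₁)·Y_{l m}(θ₂,φ₂) over m ∈ [−4, 4]; prefactor 4π/(2·4+1) = 1.396263:
  m=-4: Y*=-0.00708 - 0.00248j  Y=0.03365 - 0.01153j  product -0.00027 - 0.00000j
  m=-3: Y*=0.02786 + 0.04725j  Y=0.03918 + 0.15506j  product -0.00624 + 0.00617j
  m=-2: Y*=0.03716 - 0.21853j  Y=-0.37565 + 0.06255j  product -0.00029 + 0.08441j
  m=-1: Y*=-0.37572 + 0.31723j  Y=-0.03541 - 0.42827j  product 0.14917 + 0.14968j
  m=+0: Y*=0.35805 + 0.00000j  Y=-0.05577 + 0.00000j  product -0.01997 + 0.00000j
  m=+1: Y*=0.37572 + 0.31723j  Y=0.03541 - 0.42827j  product 0.14917 - 0.14968j
  m=+2: Y*=0.03716 + 0.21853j  Y=-0.37565 - 0.06255j  product -0.00029 - 0.08441j
  m=+3: Y*=-0.02786 + 0.04725j  Y=-0.03918 + 0.15506j  product -0.00624 - 0.00617j
  m=+4: Y*=-0.00708 + 0.00248j  Y=0.03365 + 0.01153j  product -0.00027 + 0.00000j
Total Σ_m = 0.26478 + 0.00000j. Multiply by 1.396263: 0.36970 + 0.00000j. P_4(cos γ) = 0.369704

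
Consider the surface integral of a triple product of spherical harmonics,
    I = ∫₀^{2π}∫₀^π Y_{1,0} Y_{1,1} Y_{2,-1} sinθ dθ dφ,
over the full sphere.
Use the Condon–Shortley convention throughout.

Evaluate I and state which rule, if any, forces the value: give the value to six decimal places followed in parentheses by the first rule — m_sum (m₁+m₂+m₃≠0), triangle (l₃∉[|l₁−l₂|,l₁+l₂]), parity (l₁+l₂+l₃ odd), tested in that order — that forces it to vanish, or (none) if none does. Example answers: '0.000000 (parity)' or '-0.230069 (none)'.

Rules hold: Σm=0, L=4 even, 0≤2≤2.
N = 3·3·5 = 45
Δ = 0!·2!·2!/5! = 1/30
Racah Σ t=0..0: t=0:+1/1 = 1/1
⇒ 3j(1 1 2; 0 0 0)² = 2/15, sgn +1
Racah Σ t=0..0: t=0:+1/2 = 1/2
⇒ 3j(1 1 2; 0 1 -1)² = 1/10, sgn -1
4πI² = N·(3j₀)²·(3jₘ)² = 3/5
I = -1·√(0.6/4π) = -0.21850969
No selection rule forces the value: the integral is nonzero (none).

-0.218510 (none)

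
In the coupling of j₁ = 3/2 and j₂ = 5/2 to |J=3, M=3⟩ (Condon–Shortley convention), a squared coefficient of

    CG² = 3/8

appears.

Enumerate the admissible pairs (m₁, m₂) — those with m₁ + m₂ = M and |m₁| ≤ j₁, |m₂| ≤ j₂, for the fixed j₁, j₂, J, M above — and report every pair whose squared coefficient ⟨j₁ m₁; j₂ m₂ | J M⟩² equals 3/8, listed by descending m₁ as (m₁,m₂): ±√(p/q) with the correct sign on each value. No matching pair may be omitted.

Admissible pairs with m₁+m₂ = M = 3: (1/2,5/2), (3/2,3/2)
  (m₁,m₂)=(3/2,3/2): CG² = 3/8, CG = +√(3/8)   ← matches the target
  (m₁,m₂)=(1/2,5/2): CG² = 5/8, CG = −√(5/8)
Pairs with CG² = 3/8: (3/2,3/2): +√(3/8)

(3/2,3/2): +√(3/8)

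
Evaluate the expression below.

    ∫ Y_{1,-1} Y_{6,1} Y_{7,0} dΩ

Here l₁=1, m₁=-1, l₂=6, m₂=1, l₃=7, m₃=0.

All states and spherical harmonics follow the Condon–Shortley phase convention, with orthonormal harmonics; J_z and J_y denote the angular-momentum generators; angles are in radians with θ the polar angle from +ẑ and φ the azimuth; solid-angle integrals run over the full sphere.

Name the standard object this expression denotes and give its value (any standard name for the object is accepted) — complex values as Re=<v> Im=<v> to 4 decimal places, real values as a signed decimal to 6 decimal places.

This is a Gaunt coefficient — the integral of a triple product of spherical harmonics over the sphere.
Rules hold: Σm=0, L=14 even, 5≤7≤7.
N = 3·13·15 = 585
Δ = 0!·2!·12!/15! = 1/1365
Racah Σ t=0..0: t=0:+1/518400 = 1/518400
⇒ 3j(1 6 7; 0 0 0)² = 7/195, sgn -1
Racah Σ t=0..0: t=0:+1/1209600 = 1/1209600
⇒ 3j(1 6 7; -1 1 0)² = 1/65, sgn -1
4πI² = N·(3j₀)²·(3jₘ)² = 21/65
I = +1·√(0.323077/4π) = 0.16034227

Gaunt coefficient, +0.160342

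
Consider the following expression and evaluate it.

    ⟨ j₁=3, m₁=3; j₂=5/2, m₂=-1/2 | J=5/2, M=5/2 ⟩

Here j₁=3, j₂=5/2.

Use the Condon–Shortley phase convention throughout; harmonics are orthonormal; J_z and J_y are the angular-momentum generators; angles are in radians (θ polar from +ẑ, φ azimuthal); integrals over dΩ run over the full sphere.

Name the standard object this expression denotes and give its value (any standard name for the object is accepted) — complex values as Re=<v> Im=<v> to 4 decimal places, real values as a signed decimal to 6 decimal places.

This is a Clebsch–Gordan (vector-coupling) coefficient.
√[6·3!3!2!/9! · 6!0!2!3!5!0!] = √(8640/7)
  +(−1)^0/∏(0,3,0,2,3,0)! = 1/72  (running 1/72)
⟨..|..⟩ = √(8640/7)·(1/72) = +0.487950

Clebsch–Gordan coefficient, +√(5/21) ≈ +0.487950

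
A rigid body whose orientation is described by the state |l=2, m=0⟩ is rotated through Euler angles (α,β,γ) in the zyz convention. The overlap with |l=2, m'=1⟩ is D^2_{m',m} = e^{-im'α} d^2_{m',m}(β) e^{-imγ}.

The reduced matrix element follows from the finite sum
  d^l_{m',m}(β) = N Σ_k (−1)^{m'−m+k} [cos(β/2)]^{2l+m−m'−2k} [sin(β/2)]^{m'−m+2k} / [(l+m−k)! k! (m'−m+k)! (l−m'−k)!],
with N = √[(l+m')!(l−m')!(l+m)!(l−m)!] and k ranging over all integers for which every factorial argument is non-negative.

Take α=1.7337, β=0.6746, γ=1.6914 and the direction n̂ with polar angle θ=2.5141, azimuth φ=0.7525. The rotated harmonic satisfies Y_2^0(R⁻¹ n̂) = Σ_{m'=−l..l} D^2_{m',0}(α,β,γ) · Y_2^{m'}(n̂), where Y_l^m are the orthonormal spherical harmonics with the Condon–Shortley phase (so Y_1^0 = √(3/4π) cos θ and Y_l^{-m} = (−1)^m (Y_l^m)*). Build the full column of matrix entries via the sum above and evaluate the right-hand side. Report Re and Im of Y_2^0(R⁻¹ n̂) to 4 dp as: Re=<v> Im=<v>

Re=-0.1418 Im=0.0000

Need the full column D^2_{m',0} for m'=−2..2 at α=1.7337, β=0.6746, γ=1.6914.
cos(β/2)=0.943652, sin(β/2)=0.330940
d^2_{-2,0}: single k=2 term ⇒ +0.238890;  D = -0.226323-0.076463i
d^2_{-1,0}: k∈[1..2] ⇒ +0.681178 -0.083779 = +0.597399;  D = -0.096889+0.589489i
d^2_{0,0}: k∈[0..2] ⇒ +0.792952 -0.390106 +0.011995 = +0.414840;  D = +0.414840+0.000000i
d^2_{1,0}: k∈[0..1] ⇒ -0.681178 +0.083779 = -0.597399;  D = +0.096889+0.589489i
d^2_{2,0}: single k=0 term ⇒ +0.238890;  D = -0.226323+0.076463i
Y_2^{m'}(θ=2.5141,φ=0.7525) and Σ D·Y over m':
  (-0.2263-0.0765i)·(+0.0088-0.1329i)  (-0.0969+0.5895i)·(-0.2680+0.2509i)  (+0.4148+0.0000i)·(+0.3046+0.0000i)  (+0.0969+0.5895i)·(+0.2680+0.2509i)  (-0.2263+0.0765i)·(+0.0088+0.1329i)
Y_2^0(R⁻¹ n̂) = -0.141833+0.000000i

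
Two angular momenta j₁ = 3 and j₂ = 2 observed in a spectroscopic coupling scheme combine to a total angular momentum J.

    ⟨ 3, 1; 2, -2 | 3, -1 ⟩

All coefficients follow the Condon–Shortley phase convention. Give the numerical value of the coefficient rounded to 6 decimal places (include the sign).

√[7·2!4!2!/9! · 4!2!0!4!2!4!] = √(512/5)
  +(−1)^0/∏(0,2,2,0,2,2)! = 1/16  (running 1/16)
⟨..|..⟩ = √(512/5)·(1/16) = +0.632456

+0.632456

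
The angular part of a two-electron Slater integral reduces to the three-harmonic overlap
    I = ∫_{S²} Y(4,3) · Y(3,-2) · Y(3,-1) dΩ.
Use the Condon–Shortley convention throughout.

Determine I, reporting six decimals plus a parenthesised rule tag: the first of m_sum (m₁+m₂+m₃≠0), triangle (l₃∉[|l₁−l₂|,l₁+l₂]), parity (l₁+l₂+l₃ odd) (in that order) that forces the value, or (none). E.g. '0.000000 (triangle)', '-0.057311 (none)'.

Rules hold: Σm=0, L=10 even, 1≤3≤7.
N = 9·7·7 = 441
Δ = 4!·4!·2!/11! = 1/34650
Racah Σ t=1..3: t=1:−1/72 t=2:+1/16 t=3:−1/72 = 5/144
⇒ 3j(4 3 3; 0 0 0)² = 2/77, sgn -1
Racah Σ t=0..1: t=0:+1/144 t=1:−1/288 = 1/288
⇒ 3j(4 3 3; 3 -2 -1)² = 1/99, sgn +1
4πI² = N·(3j₀)²·(3jₘ)² = 14/121
I = -1·√(0.115702/4π) = -0.09595473
No selection rule forces the value: the integral is nonzero (none).

-0.095955 (none)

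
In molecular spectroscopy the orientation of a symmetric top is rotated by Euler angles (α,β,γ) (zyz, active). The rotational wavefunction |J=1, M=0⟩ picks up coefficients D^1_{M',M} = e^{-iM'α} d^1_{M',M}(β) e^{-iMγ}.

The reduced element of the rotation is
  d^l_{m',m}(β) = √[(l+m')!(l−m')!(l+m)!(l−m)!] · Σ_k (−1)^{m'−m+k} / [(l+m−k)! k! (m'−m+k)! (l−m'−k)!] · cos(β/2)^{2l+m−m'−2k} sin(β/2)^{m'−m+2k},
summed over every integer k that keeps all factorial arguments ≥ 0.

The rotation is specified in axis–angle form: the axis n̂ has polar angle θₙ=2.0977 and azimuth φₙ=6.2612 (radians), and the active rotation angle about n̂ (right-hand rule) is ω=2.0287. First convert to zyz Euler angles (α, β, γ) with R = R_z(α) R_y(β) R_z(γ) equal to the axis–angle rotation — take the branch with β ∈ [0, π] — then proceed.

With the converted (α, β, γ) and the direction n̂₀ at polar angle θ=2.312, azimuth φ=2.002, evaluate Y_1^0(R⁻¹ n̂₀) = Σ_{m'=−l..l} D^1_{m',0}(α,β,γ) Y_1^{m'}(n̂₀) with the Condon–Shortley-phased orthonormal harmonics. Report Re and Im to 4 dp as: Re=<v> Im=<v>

Axis–angle → zyz. n̂ = (sinθₙcosφₙ, sinθₙsinφₙ, cosθₙ) = (+0.864159, -0.019002, -0.502859), ω = 2.0287.
R = I cosω + sinω [n̂]ₓ + (1−cosω) n̂n̂ᵀ gives
  R = [+0.634827, +0.427376, -0.643696; -0.474735, -0.441548, -0.761355; -0.609608, +0.788914, -0.077416]
β = atan2(√(R₁₃²+R₂₃²), R₃₃) = 1.648290; α = atan2(R₂₃, R₁₃) mod 2π = 4.010536; γ = atan2(R₃₂, −R₃₁) mod 2π = 0.912914
Need the full column D^1_{m',0} for m'=−1..1 at α=4.0105, β=1.6483, γ=0.9129.
cos(β/2)=0.679185, sin(β/2)=0.733967
d^1_{-1,0}: single k=1 term ⇒ +0.704985;  D = -0.455162-0.538360i
d^1_{0,0}: k∈[0..1] ⇒ +0.461292 -0.538708 = -0.077416;  D = -0.077416+0.000000i
d^1_{1,0}: single k=0 term ⇒ -0.704985;  D = +0.455162-0.538360i
Y_1^{m'}(θ=2.312,φ=2.002) and Σ D·Y over m':
  (-0.4552-0.5384i)·(-0.1065-0.2315i)  (-0.0774+0.0000i)·(-0.3299+0.0000i)  (+0.4552-0.5384i)·(+0.1065-0.2315i)
Y_1^0(R⁻¹ n̂) = -0.126782+0.000000i

Re=-0.1268 Im=0.0000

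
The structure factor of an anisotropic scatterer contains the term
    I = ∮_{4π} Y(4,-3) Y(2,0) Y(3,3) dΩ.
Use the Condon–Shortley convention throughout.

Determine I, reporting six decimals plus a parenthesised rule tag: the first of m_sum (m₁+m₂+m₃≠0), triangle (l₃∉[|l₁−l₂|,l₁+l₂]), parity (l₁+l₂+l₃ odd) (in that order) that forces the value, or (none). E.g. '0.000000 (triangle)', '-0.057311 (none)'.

Σlᵢ=9 odd — θ-integrand is odd under cosθ→−cosθ; I=0

0.000000 (parity)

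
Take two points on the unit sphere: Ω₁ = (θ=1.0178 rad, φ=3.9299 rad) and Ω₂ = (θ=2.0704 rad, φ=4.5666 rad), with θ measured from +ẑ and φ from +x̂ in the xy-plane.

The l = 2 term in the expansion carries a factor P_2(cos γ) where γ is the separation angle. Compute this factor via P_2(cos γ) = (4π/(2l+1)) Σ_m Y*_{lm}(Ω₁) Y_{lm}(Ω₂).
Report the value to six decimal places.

-0.317341

Addition theorem: P_2(cos γ) = (4π/5) Σ_m Y*_{lm}(Ω₁) Y_{lm}(Ω₂), m = −2…2:
  term(m=-2) = +0.024394-0.079593i   from Y*(Ω₁)=-0.001627+0.279706i, Y(Ω₂)=-0.285056-0.085555i
  term(m=-1) = -0.090197+0.066694i   from Y*(Ω₁)=-0.243449-0.244869i, Y(Ω₂)=+0.047195-0.321427i
  term(m=+0) = +0.005340+0.000000i   from Y*(Ω₁)=-0.054364-0.000000i, Y(Ω₂)=-0.098230+0.000000i
  term(m=+1) = -0.090197-0.066694i   from Y*(Ω₁)=+0.243449-0.244869i, Y(Ω₂)=-0.047195-0.321427i
  term(m=+2) = +0.024394+0.079593i   from Y*(Ω₁)=-0.001627-0.279706i, Y(Ω₂)=-0.285056+0.085555i
Σ over m = -0.126266+0.000000i; ×(4π/5) → -0.317341+0.000000i. Real part: -0.317341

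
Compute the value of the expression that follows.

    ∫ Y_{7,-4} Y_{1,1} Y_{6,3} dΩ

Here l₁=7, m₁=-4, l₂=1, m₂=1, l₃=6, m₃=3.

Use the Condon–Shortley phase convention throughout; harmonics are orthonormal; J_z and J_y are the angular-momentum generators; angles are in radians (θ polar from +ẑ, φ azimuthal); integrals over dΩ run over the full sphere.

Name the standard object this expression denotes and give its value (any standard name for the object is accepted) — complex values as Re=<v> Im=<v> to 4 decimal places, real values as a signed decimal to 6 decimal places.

Gaunt coefficient, +0.259489

This is a Gaunt coefficient — the integral of a triple product of spherical harmonics over the sphere.
m-sum 0 ✓  L=14 even ✓  6≤6≤8 ✓
Π(2lᵢ+1) = 15×3×13 = 585
triangle coeff Δ(7,1,6) = 1/1365
Σ_t [1,1]: t=1:−1/518400 = -1/518400
(3j)²=7/195 [(7 1 6; 0 0 0)], sign=-1
Σ_t [2,2]: t=2:+1/4354560 = 1/4354560
(3j)²=11/273 [(7 1 6; -4 1 3)], sign=-1
⇒ 4πI² = 11/13
I = (+1)√(11/13/(4π)) = 0.25948947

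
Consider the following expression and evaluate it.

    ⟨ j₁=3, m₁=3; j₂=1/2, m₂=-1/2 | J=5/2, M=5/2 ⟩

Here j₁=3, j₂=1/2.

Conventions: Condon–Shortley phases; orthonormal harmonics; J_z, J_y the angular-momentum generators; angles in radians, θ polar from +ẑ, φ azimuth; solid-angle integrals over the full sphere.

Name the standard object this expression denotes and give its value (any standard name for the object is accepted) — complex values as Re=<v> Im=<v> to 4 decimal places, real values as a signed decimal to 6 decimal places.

This is a Clebsch–Gordan (vector-coupling) coefficient.
triangle: 1!×5!×0!/7! = 120/5040
(j±m)!: 6!×0!×0!×1!×5!×0! = 86400
prefactor² = (2J+1)×Δ×N² = 86400/7
  k=0: +1/(0!×1!×0!×0!×5!×0!) = 1/120
Σ = 1/120  ⇒  CG² = 86400/7×(1/120)² = 6/7
CG = +√(6/7) = +0.925820

Clebsch–Gordan coefficient, +√(6/7) ≈ +0.925820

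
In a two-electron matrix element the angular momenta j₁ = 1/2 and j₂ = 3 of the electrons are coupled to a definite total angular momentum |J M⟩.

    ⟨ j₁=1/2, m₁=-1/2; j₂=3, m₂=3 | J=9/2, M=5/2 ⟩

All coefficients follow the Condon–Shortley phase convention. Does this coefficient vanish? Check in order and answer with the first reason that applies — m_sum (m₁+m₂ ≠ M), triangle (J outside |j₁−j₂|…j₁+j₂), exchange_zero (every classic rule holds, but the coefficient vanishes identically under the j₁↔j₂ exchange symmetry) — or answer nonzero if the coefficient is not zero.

triangle

m-sum: m₁+m₂ = -1/2+3 = 5/2, M = 5/2  ✓
triangle: need |j₁−j₂| ≤ J ≤ j₁+j₂, i.e. J ∈ [5/2, 7/2]; J = 9/2 is outside ✗ ⇒ coefficient is 0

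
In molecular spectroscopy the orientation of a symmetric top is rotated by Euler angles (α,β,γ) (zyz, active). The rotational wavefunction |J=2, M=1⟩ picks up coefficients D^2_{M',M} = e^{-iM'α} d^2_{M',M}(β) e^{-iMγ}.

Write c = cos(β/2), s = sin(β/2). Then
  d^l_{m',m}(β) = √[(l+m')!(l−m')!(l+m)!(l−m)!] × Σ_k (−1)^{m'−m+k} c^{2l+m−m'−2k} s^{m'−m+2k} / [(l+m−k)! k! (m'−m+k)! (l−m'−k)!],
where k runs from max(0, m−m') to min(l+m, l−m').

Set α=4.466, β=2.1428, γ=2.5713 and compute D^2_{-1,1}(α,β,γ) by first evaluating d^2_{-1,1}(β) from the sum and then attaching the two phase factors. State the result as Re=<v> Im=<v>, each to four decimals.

Re=0.0203 Im=-0.0604

First d^2_{-1,1}(β=2.1428), then the phase factors e^{-i(-1)α} and e^{-i(1)γ}:
Half-angle: c=0.478896, s=0.877872. N=√(1·6·6·1)=6.000000
The bounds max(0,m−m')=2 and min(l+m,l−m')=3 give 2 terms
  k=2: (−1)^0·6.0000/(2)·0.4789^2·0.8779^2 = +0.530231
  k=3: (−1)^1·6.0000/(6)·0.4789^0·0.8779^4 = -0.593915
d^2_{-1,1}(2.1428) = +0.530231 -0.593915 = -0.063684
D = (-0.243904-0.969799i)·(-0.063684)·(-0.841743-0.539878i) = +0.020269-0.060372i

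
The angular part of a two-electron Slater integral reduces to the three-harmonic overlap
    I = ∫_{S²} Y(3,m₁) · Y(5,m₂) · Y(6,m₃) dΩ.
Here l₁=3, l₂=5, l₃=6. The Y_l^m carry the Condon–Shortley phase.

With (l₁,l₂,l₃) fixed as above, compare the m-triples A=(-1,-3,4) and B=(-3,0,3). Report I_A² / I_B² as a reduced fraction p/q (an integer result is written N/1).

Shared (l₁,l₂,l₃)=(3,5,6): N and (l;000)² cancel in I_A²/I_B².
A: Δ = 2!·4!·8!/15! = 1/675675; Racah Σ t=0..2: t=0:+1/69120 t=1:−1/30240 t=2:+1/322560 = -1/64512; ⇒ 3j(3 5 6; -1 -3 4)² = 10/1001, sgn -1
B: Δ = 2!·4!·8!/15! = 1/675675; Racah Σ t=2..2: t=2:+1/34560 = 1/34560; ⇒ 3j(3 5 6; -3 0 3)² = 4/143, sgn -1
I_A²/I_B² = (10/1001)/(4/143) = 5/14

5/14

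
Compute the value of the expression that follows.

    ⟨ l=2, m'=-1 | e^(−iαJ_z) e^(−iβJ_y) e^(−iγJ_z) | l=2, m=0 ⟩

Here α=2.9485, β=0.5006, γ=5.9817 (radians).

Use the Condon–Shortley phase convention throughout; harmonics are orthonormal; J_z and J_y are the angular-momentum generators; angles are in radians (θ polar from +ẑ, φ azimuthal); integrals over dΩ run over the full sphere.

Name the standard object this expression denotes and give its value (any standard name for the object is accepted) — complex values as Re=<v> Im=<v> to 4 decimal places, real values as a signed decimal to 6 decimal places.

This is a Wigner D-matrix element — the rotation-matrix element ⟨l m'| R(α,β,γ) |l m⟩ in the angular-momentum basis.
First d^2_{-1,0}(β=0.5006), then the phase factors e^{-i(-1)α} and e^{-i(0)γ}:
Half-angle: c=0.968838, s=0.247695. N=√(1·6·2·2)=4.898979
The bounds max(0,m−m')=1 and min(l+m,l−m')=2 give 2 terms
  k=1: (−1)^0·4.8990/(2)·0.9688^3·0.2477^1 = +0.551755
  k=2: (−1)^1·4.8990/(2)·0.9688^1·0.2477^3 = -0.036064
d^2_{-1,0}(0.5006) = +0.551755 -0.036064 = +0.515690
D = (-0.981415+0.191895i)·(+0.515690)·(+1.000000+0.000000i) = -0.506106+0.098958i

Wigner D-matrix element, Re=-0.5061 Im=0.0990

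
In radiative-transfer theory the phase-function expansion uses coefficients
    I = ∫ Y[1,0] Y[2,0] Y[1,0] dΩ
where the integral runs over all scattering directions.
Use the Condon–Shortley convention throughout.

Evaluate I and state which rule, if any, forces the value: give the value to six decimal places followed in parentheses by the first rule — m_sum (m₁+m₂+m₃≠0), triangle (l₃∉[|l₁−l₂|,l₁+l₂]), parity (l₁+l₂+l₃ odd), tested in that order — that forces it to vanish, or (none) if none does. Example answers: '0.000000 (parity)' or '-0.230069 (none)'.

Checks pass: Σm=0; 4 even; l₃=1∈[1,3].
(2·1+1)(2·2+1)(2·1+1) = 45
Δ: 2! 0! 2! / 5! → 1/30
sum: t=1:−1/1 = -1/1
3j²(1 2 1; 0 0 0) = Δ·Π!·Σ² = 2/15  (sign +1)
(m-triple is (0,0,0) — same symbol as above.)
combine: 4πI² = 45·2/15·2/15 = 4/5
take √, sign +1: I = 0.25231325
No selection rule forces the value: the integral is nonzero (none).

0.252313 (none)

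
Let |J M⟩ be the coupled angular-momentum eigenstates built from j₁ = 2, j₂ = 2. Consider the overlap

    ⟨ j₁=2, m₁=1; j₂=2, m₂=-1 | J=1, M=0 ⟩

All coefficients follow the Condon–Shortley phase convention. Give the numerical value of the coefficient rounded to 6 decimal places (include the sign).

-0.316228

j₁+j₂−J=3  J+j₁−j₂=1  J−j₁+j₂=1  j₁+j₂+J+1=6
(j₁±m₁, j₂±m₂, J±M) = (3,1,1,3,1,1)
P² = 9/10
sum k=0..1:
  [0] +1/6 = 1/6
  [1] −1/2 = -1/2
S = -1/3
C² = P²·S² = 1/10 ; C = -0.316228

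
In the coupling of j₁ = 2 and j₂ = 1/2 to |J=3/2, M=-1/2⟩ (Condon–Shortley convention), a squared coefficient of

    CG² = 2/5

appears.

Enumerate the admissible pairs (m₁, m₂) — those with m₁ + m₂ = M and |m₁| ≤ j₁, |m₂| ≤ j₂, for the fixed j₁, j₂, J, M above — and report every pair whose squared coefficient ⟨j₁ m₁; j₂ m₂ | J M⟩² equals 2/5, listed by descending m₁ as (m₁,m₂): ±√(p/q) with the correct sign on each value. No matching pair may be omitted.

Admissible pairs with m₁+m₂ = M = -1/2: (-1,1/2), (0,-1/2)
  (m₁,m₂)=(0,-1/2): CG² = 2/5, CG = +√(2/5)   ← matches the target
  (m₁,m₂)=(-1,1/2): CG² = 3/5, CG = −√(3/5)
Pairs with CG² = 2/5: (0,-1/2): +√(2/5)

(0,-1/2): +√(2/5)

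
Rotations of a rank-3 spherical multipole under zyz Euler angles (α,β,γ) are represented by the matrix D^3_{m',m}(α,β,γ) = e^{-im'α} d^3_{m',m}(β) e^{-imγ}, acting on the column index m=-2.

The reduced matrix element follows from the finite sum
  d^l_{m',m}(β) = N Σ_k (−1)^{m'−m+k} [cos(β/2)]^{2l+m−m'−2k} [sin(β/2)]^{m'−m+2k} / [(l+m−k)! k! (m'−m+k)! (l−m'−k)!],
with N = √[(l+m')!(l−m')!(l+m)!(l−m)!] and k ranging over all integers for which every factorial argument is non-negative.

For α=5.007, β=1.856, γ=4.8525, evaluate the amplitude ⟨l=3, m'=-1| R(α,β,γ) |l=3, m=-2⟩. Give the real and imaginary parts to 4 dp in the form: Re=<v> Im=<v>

Split into d^3_{-1,-2}(β=1.8560) × two z-phases.
Half-angle: c=0.599436, s=0.800423. N=√(2·24·1·120)=75.894664
k∈{0,1} keeps every argument non-negative
  k=0: (−1)^1·75.8947/(24)·0.5994^5·0.8004^1 = -0.195900
  k=1: (−1)^2·75.8947/(12)·0.5994^3·0.8004^3 = +0.698581
d^3_{-1,-2}(1.8560) = -0.195900 +0.698581 = +0.502681
D = (+0.290368-0.956915i)·(+0.502681)·(-0.960994-0.276569i) = -0.273305+0.421892i

Re=-0.2733 Im=0.4219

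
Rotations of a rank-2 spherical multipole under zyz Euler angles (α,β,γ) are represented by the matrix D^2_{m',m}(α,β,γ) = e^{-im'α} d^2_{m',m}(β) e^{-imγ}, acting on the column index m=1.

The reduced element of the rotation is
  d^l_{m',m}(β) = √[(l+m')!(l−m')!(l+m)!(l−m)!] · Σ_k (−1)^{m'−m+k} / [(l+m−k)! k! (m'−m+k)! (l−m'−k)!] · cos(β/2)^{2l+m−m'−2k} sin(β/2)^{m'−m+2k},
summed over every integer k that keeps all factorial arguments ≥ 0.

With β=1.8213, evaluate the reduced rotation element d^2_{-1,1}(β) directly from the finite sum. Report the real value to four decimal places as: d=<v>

d=0.3146

d^2_{-1,1}(β=1.8213) via the finite sum:
c=cos(1.821300/2)=0.613232, s=sin(1.821300/2)=0.789903; N=√[1·6·6·1]=6.000000
The bounds max(0,m−m')=2 and min(l+m,l−m')=3 give 2 terms
  k=2: (−1)^0·6.0000/(2)·0.6132^2·0.7899^2 = +0.703912
  k=3: (−1)^1·6.0000/(6)·0.6132^0·0.7899^4 = -0.389309
d^2_{-1,1}(1.8213) = +0.703912 -0.389309 = +0.314604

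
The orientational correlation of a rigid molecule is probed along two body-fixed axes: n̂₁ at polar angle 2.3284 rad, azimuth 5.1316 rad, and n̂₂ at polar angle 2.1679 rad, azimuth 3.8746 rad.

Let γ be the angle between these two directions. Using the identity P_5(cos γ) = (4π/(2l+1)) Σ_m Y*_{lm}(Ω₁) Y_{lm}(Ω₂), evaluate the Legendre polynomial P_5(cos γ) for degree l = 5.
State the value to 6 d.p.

-0.082382

Term-by-term m-sum for l=5 (normalisation 4π/11 = 1.142397):
  m=-5: Y*=(0.081262, 0.047097)  Y=(0.155472, -0.089730)  product (0.016860, 0.000031)
  m=-4: Y*=(0.029738, -0.279366)  Y=(0.377501, 0.080289)  product (0.033656, -0.103073)
  m=-3: Y*=(-0.410121, 0.132805)  Y=(0.212158, 0.292067)  product (-0.125798, -0.091607)
  m=-2: Y*=(0.171241, 0.190437)  Y=(0.003519, -0.033458)  product (0.006974, -0.005059)
  m=-1: Y*=(-0.087915, 0.197284)  Y=(0.261225, -0.235193)  product (0.023434, 0.072212)
  m=+0: Y*=(0.322021, -0.000000)  Y=(0.054763, 0.000000)  product (0.017635, 0.000000)
  m=+1: Y*=(0.087915, 0.197284)  Y=(-0.261225, -0.235193)  product (0.023434, -0.072212)
  m=+2: Y*=(0.171241, -0.190437)  Y=(0.003519, 0.033458)  product (0.006974, 0.005059)
  m=+3: Y*=(0.410121, 0.132805)  Y=(-0.212158, 0.292067)  product (-0.125798, 0.091607)
  m=+4: Y*=(0.029738, 0.279366)  Y=(0.377501, -0.080289)  product (0.033656, 0.103073)
  m=+5: Y*=(-0.081262, 0.047097)  Y=(-0.155472, -0.089730)  product (0.016860, -0.000031)
Accumulated sum (-0.072113, 0.000000); after 4π/(2l+1) scaling, (-0.082382, 0.000000) ⇒ P_5 = -0.082382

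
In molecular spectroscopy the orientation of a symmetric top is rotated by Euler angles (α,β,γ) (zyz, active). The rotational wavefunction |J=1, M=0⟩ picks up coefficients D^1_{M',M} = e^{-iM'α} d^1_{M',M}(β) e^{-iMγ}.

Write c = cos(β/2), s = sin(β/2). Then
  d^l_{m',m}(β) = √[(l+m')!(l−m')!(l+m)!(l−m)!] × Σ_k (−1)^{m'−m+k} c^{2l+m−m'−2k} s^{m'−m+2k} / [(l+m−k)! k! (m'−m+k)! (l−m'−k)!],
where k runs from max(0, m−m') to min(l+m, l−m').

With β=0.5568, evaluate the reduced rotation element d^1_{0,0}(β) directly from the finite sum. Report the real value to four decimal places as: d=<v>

d^1_{0,0}(β=0.5568) via the finite sum:
Half-angle: c=0.961496, s=0.274818. N=√(1·1·1·1)=1.000000
k∈{0,1} keeps every argument non-negative
  k=0: (−1)^0·1.0000/(1)·0.9615^2·0.2748^0 = +0.924475
  k=1: (−1)^1·1.0000/(1)·0.9615^0·0.2748^2 = -0.075525
d^1_{0,0}(0.5568) = +0.924475 -0.075525 = +0.848951

d=0.8490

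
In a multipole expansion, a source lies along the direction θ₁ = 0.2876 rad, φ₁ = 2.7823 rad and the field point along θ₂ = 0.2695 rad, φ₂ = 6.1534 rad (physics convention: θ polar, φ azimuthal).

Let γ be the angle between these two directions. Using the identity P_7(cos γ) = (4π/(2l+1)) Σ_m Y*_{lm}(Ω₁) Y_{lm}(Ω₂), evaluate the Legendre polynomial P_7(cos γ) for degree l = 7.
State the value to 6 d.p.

Addition theorem: P_7(cos γ) = (4π/15) Σ_m Y*_{lm}(Ω₁) Y_{lm}(Ω₂), m = −7…7:
  [-7]  conj(Y_{7,-7})(Ω₁) = +0.000060+0.000043i ; Y_{7,-7}(Ω₂) = +0.000029+0.000037i ; Δ = +0.000000+0.000000i
  [-6]  conj(Y_{7,-6})(Ω₁) = -0.000516-0.000779i ; Y_{7,-6}(Ω₂) = +0.000457+0.000451i ; Δ = +0.000000-0.000001i
  [-5]  conj(Y_{7,-5})(Ω₁) = +0.001651+0.007193i ; Y_{7,-5}(Ω₂) = +0.004333+0.003287i ; Δ = -0.000016+0.000037i
  [-4]  conj(Y_{7,-4})(Ω₁) = +0.005434-0.040427i ; Y_{7,-4}(Ω₂) = +0.028019+0.016011i ; Δ = +0.000800-0.001046i
  [-3]  conj(Y_{7,-3})(Ω₁) = -0.075539+0.140632i ; Y_{7,-3}(Ω₂) = +0.125806+0.051618i ; Δ = -0.016762+0.013793i
  [-2]  conj(Y_{7,-2})(Ω₁) = +0.315895-0.276272i ; Y_{7,-2}(Ω₂) = +0.374480+0.099447i ; Δ = +0.145771-0.072043i
  [-1]  conj(Y_{7,-1})(Ω₁) = -0.579147+0.217525i ; Y_{7,-1}(Ω₂) = +0.627373+0.081884i ; Δ = -0.381153+0.089046i
  [+0]  conj(Y_{7,0})(Ω₁) = +0.146861-0.000000i ; Y_{7,0}(Ω₂) = +0.231696+0.000000i ; Δ = +0.034027+0.000000i
  [+1]  conj(Y_{7,1})(Ω₁) = +0.579147+0.217525i ; Y_{7,1}(Ω₂) = -0.627373+0.081884i ; Δ = -0.381153-0.089046i
  [+2]  conj(Y_{7,2})(Ω₁) = +0.315895+0.276272i ; Y_{7,2}(Ω₂) = +0.374480-0.099447i ; Δ = +0.145771+0.072043i
  [+3]  conj(Y_{7,3})(Ω₁) = +0.075539+0.140632i ; Y_{7,3}(Ω₂) = -0.125806+0.051618i ; Δ = -0.016762-0.013793i
  [+4]  conj(Y_{7,4})(Ω₁) = +0.005434+0.040427i ; Y_{7,4}(Ω₂) = +0.028019-0.016011i ; Δ = +0.000800+0.001046i
  [+5]  conj(Y_{7,5})(Ω₁) = -0.001651+0.007193i ; Y_{7,5}(Ω₂) = -0.004333+0.003287i ; Δ = -0.000016-0.000037i
  [+6]  conj(Y_{7,6})(Ω₁) = -0.000516+0.000779i ; Y_{7,6}(Ω₂) = +0.000457-0.000451i ; Δ = +0.000000+0.000001i
  [+7]  conj(Y_{7,7})(Ω₁) = -0.000060+0.000043i ; Y_{7,7}(Ω₂) = -0.000029+0.000037i ; Δ = +0.000000-0.000000i
Total Σ_m = -0.468695+0.000000i. Multiply by 0.837758: -0.392653+0.000000i. P_7(cos γ) = -0.392653

-0.392653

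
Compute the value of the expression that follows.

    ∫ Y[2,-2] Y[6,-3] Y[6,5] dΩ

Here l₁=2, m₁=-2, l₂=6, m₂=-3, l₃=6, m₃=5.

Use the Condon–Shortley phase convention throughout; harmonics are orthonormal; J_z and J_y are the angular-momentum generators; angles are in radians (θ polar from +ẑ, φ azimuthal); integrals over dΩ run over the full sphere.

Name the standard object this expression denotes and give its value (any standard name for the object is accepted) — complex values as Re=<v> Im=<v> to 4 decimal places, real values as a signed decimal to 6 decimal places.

Gaunt coefficient, +0.120286

This is a Gaunt coefficient — the integral of a triple product of spherical harmonics over the sphere.
Checks pass: Σm=0; 14 even; l₃=6∈[4,8].
(2·2+1)(2·6+1)(2·6+1) = 845
Δ: 2! 2! 10! / 15! → 1/90090
sum: t=0:+1/69120 t=1:−1/14400 t=2:+1/69120 = -7/172800
3j²(2 6 6; 0 0 0) = Δ·Π!·Σ² = 14/715  (sign -1)
sum: t=2:+1/1451520 = 1/1451520
3j²(2 6 6; -2 -3 5) = Δ·Π!·Σ² = 1/91  (sign -1)
combine: 4πI² = 845·14/715·1/91 = 2/11
take √, sign +1: I = 0.12028562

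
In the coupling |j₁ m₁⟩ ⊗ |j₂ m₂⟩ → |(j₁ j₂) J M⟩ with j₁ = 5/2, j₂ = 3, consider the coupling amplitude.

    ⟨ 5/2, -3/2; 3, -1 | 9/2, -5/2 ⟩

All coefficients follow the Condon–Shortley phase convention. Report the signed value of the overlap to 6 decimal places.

-0.317821  (= −√(10/99))

triangle: 1!·4!·5!/11! = 2880/39916800
(j±m)!: 1!·4!·2!·4!·2!·7! = 11612160
prefactor² = (2J+1)·Δ·N² = 92160/11
  k=0: +1/(0!·1!·4!·2!·0!·3!) = 1/288
  k=1: −1/(1!·0!·3!·1!·1!·4!) = -1/144
Σ = -1/288  ⇒  CG² = 92160/11·(-1/288)² = 10/99
CG = −√(10/99) = -0.317821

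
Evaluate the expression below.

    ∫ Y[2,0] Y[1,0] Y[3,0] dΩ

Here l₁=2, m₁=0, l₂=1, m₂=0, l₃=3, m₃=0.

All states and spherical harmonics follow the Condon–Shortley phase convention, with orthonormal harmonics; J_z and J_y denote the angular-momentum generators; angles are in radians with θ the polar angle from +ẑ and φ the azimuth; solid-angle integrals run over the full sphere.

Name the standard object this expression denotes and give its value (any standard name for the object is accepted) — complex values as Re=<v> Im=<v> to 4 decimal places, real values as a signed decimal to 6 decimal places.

This is a Gaunt coefficient — the integral of a triple product of spherical harmonics over the sphere.
Checks pass: Σm=0; 6 even; l₃=3∈[1,3].
(2·2+1)(2·1+1)(2·3+1) = 105
Δ: 0! 4! 2! / 7! → 1/105
sum: t=0:+1/4 = 1/4
3j²(2 1 3; 0 0 0) = Δ·Π!·Σ² = 3/35  (sign -1)
(m-triple is (0,0,0) — same symbol as above.)
combine: 4πI² = 105·3/35·3/35 = 27/35
take √, sign +1: I = 0.24776670

Gaunt coefficient, +0.247767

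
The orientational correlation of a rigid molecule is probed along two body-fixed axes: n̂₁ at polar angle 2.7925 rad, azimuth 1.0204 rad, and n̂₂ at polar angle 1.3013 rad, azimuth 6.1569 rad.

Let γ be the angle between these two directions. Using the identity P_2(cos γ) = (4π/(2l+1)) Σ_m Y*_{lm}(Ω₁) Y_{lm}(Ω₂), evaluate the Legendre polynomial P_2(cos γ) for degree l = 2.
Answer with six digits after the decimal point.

Summing Y*_{l m}(θ₁,φ₁)·Y_{l m}(θ₂,φ₂) over m ∈ [−2, 2]; prefactor 4π/(2·2+1) = 2.513274:
  [-2]  conj(Y_{2,-2})(Ω₁) = -0.02047 + 0.04029j ; Y_{2,-2}(Ω₂) = 0.34751 + 0.08969j ; Δ = -0.01073 + 0.01217j
  [-1]  conj(Y_{2,-1})(Ω₁) = -0.12987 - 0.21164j ; Y_{2,-1}(Ω₂) = 0.19668 + 0.02497j ; Δ = -0.02026 - 0.04487j
  [+0]  conj(Y_{2,0})(Ω₁) = 0.52009 + 0.00000j ; Y_{2,0}(Ω₂) = -0.24832 + 0.00000j ; Δ = -0.12915 + 0.00000j
  [+1]  conj(Y_{2,1})(Ω₁) = 0.12987 - 0.21164j ; Y_{2,1}(Ω₂) = -0.19668 + 0.02497j ; Δ = -0.02026 + 0.04487j
  [+2]  conj(Y_{2,2})(Ω₁) = -0.02047 - 0.04029j ; Y_{2,2}(Ω₂) = 0.34751 - 0.08969j ; Δ = -0.01073 - 0.01217j
Accumulated sum -0.19112 + 0.00000j; after 4π/(2l+1) scaling, -0.48033 + 0.00000j ⇒ P_2 = -0.480330

-0.480330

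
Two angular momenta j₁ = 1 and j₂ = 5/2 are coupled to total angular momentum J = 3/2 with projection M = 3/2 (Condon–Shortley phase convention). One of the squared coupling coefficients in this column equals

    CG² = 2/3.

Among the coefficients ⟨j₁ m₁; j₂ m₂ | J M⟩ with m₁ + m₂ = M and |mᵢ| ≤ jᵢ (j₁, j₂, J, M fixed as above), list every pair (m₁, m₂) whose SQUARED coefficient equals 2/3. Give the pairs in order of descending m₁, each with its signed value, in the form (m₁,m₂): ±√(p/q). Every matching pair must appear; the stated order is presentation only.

Admissible pairs with m₁+m₂ = M = 3/2: (-1,5/2), (0,3/2), (1,1/2)
  (m₁,m₂)=(1,1/2): CG² = 1/15, CG = +√(1/15)
  (m₁,m₂)=(0,3/2): CG² = 4/15, CG = −√(4/15)
  (m₁,m₂)=(-1,5/2): CG² = 2/3, CG = +√(2/3)   ← matches the target
Pairs with CG² = 2/3: (-1,5/2): +√(2/3)

(-1,5/2): +√(2/3)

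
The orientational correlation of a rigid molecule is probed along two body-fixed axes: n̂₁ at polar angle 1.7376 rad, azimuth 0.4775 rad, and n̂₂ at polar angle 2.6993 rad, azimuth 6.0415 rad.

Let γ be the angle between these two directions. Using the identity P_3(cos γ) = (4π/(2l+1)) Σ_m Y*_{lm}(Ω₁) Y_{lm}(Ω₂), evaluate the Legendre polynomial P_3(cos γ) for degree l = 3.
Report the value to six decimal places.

-0.445799

Term-by-term m-sum for l=3 (normalisation 4π/7 = 1.795196):
  m=-3: (0.05515 + 0.39627j) × (0.02449 + 0.02170j) = -0.00725 + 0.01090j  (running Σ = -0.00725 + 0.01090j)
  m=-2: (-0.09531 - 0.13470j) × (-0.14982 - 0.07864j) = 0.00369 + 0.02768j  (running Σ = -0.00356 + 0.03857j)
  m=-1: (-0.24403 - 0.12627j) × (0.41420 + 0.10210j) = -0.08819 - 0.07722j  (running Σ = -0.09175 - 0.03864j)
  m=0: (0.17734 + 0.00000j) × (-0.36561 + 0.00000j) = -0.06484 + 0.00000j  (running Σ = -0.15658 - 0.03864j)
  m=1: (0.24403 - 0.12627j) × (-0.41420 + 0.10210j) = -0.08819 + 0.07722j  (running Σ = -0.24477 + 0.03857j)
  m=2: (-0.09531 + 0.13470j) × (-0.14982 + 0.07864j) = 0.00369 - 0.02768j  (running Σ = -0.24108 + 0.01090j)
  m=3: (-0.05515 + 0.39627j) × (-0.02449 + 0.02170j) = -0.00725 - 0.01090j  (running Σ = -0.24833 + 0.00000j)
Total Σ_m = -0.24833 + 0.00000j. Multiply by 1.795196: -0.44580 + 0.00000j. P_3(cos γ) = -0.445799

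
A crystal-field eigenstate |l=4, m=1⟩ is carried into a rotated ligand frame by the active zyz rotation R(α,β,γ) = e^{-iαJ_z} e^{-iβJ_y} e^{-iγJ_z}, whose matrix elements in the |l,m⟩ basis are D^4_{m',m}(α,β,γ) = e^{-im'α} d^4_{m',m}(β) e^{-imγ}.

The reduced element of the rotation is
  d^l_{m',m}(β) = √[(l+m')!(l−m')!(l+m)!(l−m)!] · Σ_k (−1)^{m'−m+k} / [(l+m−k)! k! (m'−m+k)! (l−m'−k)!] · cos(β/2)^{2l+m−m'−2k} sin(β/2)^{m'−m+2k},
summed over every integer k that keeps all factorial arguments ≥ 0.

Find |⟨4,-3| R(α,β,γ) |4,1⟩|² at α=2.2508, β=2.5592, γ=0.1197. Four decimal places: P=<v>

First d^4_{-3,1}(β=2.5592), then the phase factors e^{-i(-3)α} and e^{-i(1)γ}:
With c≡cos(β/2)=0.287098 and s≡sin(β/2)=0.957901, N=[1·5040·120·6]^{1/2}=1904.940944
Admissible k: 4..5 (factorial args all ≥0)
  k=4: (−1)^0·1904.9409/(144)·0.2871^4·0.9579^4 = +0.075670
  k=5: (−1)^1·1904.9409/(240)·0.2871^2·0.9579^6 = -0.505424
d^4_{-3,1}(2.5592) = +0.075670 -0.505424 = -0.429754
|D^4_{-3,1}|² = |d^4_{-3,1}(β)|² = (-0.429754)² = 0.184688 (the z-rotation phases have unit modulus)

P=0.1847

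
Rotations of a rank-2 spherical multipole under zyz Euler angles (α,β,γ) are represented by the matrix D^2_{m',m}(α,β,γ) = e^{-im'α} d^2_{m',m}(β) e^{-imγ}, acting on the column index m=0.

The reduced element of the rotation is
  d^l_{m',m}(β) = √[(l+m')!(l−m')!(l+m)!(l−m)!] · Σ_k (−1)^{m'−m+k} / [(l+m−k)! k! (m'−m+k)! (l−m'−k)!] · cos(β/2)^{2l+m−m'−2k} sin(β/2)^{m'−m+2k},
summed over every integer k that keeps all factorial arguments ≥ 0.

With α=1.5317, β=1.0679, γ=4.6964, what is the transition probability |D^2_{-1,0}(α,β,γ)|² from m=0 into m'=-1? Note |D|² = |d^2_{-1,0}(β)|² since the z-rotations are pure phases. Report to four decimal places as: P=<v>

D^2_{-1,0}(1.5317,1.0679,4.6964) = e^{-i·-1·1.5317}·d^2_{-1,0}(1.0679)·e^{-i·0·4.6964}. Compute d first:
With c≡cos(β/2)=0.860803 and s≡sin(β/2)=0.508937, N=[1·6·2·2]^{1/2}=4.898979
The bounds max(0,m−m')=1 and min(l+m,l−m')=2 give 2 terms
  k=1: (−1)^0·4.8990/(2)·0.8608^3·0.5089^1 = +0.795156
  k=2: (−1)^1·4.8990/(2)·0.8608^1·0.5089^3 = -0.277954
d^2_{-1,0}(1.0679) = +0.795156 -0.277954 = +0.517202
|D^2_{-1,0}|² = |d^2_{-1,0}(β)|² = (+0.517202)² = 0.267497 (the z-rotation phases have unit modulus)

P=0.2675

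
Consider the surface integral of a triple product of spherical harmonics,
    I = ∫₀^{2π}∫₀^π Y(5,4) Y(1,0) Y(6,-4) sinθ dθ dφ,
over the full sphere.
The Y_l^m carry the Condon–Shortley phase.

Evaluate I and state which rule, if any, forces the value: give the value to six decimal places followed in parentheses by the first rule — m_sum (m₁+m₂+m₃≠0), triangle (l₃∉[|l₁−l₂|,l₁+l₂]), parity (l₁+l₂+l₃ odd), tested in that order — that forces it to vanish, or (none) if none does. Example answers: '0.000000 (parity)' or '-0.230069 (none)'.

Checks pass: Σm=0; 12 even; l₃=6∈[4,6].
(2·5+1)(2·1+1)(2·6+1) = 429
Δ: 0! 10! 2! / 13! → 1/858
sum: t=0:+1/14400 = 1/14400
3j²(5 1 6; 0 0 0) = Δ·Π!·Σ² = 6/143  (sign +1)
sum: t=0:+1/362880 = 1/362880
3j²(5 1 6; 4 0 -4) = Δ·Π!·Σ² = 10/429  (sign +1)
combine: 4πI² = 429·6/143·10/429 = 60/143
take √, sign +1: I = 0.18272698
No selection rule forces the value: the integral is nonzero (none).

0.182727 (none)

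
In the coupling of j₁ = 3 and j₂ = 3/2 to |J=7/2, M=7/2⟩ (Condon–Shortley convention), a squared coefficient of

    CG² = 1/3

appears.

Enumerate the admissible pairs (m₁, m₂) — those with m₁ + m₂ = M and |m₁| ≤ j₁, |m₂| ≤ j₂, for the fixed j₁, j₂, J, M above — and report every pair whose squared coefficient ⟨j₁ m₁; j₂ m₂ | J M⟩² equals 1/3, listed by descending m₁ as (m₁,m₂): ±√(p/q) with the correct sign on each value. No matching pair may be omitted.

(2,3/2): −√(1/3)

Admissible pairs with m₁+m₂ = M = 7/2: (2,3/2), (3,1/2)
  (m₁,m₂)=(3,1/2): CG² = 2/3, CG = +√(2/3)
  (m₁,m₂)=(2,3/2): CG² = 1/3, CG = −√(1/3)   ← matches the target
Pairs with CG² = 1/3: (2,3/2): −√(1/3)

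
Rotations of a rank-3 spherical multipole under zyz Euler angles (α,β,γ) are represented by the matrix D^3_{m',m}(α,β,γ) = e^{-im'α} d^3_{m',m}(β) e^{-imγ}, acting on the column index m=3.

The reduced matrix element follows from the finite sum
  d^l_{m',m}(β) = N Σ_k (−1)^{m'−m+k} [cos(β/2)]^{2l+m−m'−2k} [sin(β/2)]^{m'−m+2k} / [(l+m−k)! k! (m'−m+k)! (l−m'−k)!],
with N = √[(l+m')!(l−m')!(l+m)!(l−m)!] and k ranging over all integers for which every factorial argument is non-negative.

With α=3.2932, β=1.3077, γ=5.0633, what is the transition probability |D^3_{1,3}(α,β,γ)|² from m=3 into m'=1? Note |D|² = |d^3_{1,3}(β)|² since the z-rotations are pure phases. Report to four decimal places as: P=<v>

P=0.3235

Split into d^3_{1,3}(β=1.3077) × two z-phases.
Half-angle: c=0.793748, s=0.608247. N=√(24·2·720·1)=185.903201
k: max(0,(3)−(1))=2 … min(3+(3),3−(1))=2
  k=2: (−1)^0·185.9032/(48)·0.7937^4·0.6082^2 = +0.568769
d^3_{1,3}(1.3077) = +0.568769
|D^3_{1,3}|² = |d^3_{1,3}(β)|² = (+0.568769)² = 0.323498 (the z-rotation phases have unit modulus)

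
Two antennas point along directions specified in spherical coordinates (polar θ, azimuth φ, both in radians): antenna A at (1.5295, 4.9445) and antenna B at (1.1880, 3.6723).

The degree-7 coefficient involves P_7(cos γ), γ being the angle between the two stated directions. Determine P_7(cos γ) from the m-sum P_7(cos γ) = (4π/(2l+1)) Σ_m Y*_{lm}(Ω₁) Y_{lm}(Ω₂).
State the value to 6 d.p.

-0.241019

Summing Y*_{l m}(θ₁,φ₁)·Y_{l m}(θ₂,φ₂) over m ∈ [−7, 7]; prefactor 4π/(2·7+1) = 0.837758:
  m=-7: (-0.496339, -0.026819) × (0.248273, -0.160314) = (-0.127527, 0.072912)  (running Σ = (-0.127527, 0.072912))
  m=-6: (-0.013617, -0.075632) × (-0.444850, 0.018985) = (0.007493, 0.033386)  (running Σ = (-0.120034, 0.106298))
  m=-5: (-0.327627, 0.142491) × (0.181125, 0.096158) = (-0.073043, -0.005695)  (running Σ = (-0.193077, 0.100603))
  m=-4: (-0.053865, -0.071992) × (0.126266, 0.205009) = (0.007958, -0.020133)  (running Σ = (-0.185119, 0.080470))
  m=-3: (-0.204406, 0.244494) × (-0.006449, -0.302347) = (0.075240, 0.060225)  (running Σ = (-0.109879, 0.140695))
  m=-2: (-0.085410, -0.042766) × (0.059755, -0.106983) = (-0.009679, 0.006582)  (running Σ = (-0.119558, 0.147277))
  m=-1: (-0.070046, 0.296339) × (-0.274137, 0.160882) = (-0.028473, -0.092507)  (running Σ = (-0.148031, 0.054771))
  m=0: (-0.097160, -0.000000) × (-0.086126, 0.000000) = (0.008368, 0.000000)  (running Σ = (-0.139663, 0.054771))
  m=1: (0.070046, 0.296339) × (0.274137, 0.160882) = (-0.028473, 0.092507)  (running Σ = (-0.168137, 0.147277))
  m=2: (-0.085410, 0.042766) × (0.059755, 0.106983) = (-0.009679, -0.006582)  (running Σ = (-0.177816, 0.140695))
  m=3: (0.204406, 0.244494) × (0.006449, -0.302347) = (0.075240, -0.060225)  (running Σ = (-0.102576, 0.080470))
  m=4: (-0.053865, 0.071992) × (0.126266, -0.205009) = (0.007958, 0.020133)  (running Σ = (-0.094618, 0.100603))
  m=5: (0.327627, 0.142491) × (-0.181125, 0.096158) = (-0.073043, 0.005695)  (running Σ = (-0.167661, 0.106298))
  m=6: (-0.013617, 0.075632) × (-0.444850, -0.018985) = (0.007493, -0.033386)  (running Σ = (-0.160168, 0.072912))
  m=7: (0.496339, -0.026819) × (-0.248273, -0.160314) = (-0.127527, -0.072912)  (running Σ = (-0.287695, -0.000000))
Total Σ_m = (-0.287695, -0.000000). Multiply by 0.837758: (-0.241019, -0.000000). P_7(cos γ) = -0.241019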